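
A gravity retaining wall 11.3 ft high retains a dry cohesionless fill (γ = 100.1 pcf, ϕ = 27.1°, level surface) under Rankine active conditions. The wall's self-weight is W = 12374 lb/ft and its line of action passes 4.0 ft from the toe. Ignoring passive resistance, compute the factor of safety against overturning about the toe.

5.50

K_a = tan²(45° − 27.1°/2) = 0.3741.
P_a = ½K_aγH² = 0.5×0.3741×100.1×11.3² = 2391 lb/ft, acting at H/3 = 3.767 ft above the base.
Overturning moment M_o = P_a × H/3 = 2391 × 3.767 = 9004.
Resisting moment M_r = W × 4.0 = 12374 × 4.0 = 49500.
FS_overturning = M_r/M_o = 49500/9004 = 5.497.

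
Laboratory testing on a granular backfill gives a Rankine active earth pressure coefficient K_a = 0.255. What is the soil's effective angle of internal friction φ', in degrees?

36.4°

K_a = tan²(45° − φ/2) ⇒ 45° − φ/2 = arctan(√0.255) = 26.79°.
φ = 2(45° − 26.79°) = 36.41°.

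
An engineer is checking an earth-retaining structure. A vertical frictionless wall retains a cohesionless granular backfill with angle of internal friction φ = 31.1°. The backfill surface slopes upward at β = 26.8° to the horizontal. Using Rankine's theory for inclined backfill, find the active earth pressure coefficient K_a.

K_a = cos β · (cos β − √(cos²β − cos²φ)) / (cos β + √(cos²β − cos²φ)).
cos β = 0.8926, cos φ = 0.8563, √(cos²β − cos²φ) = 0.2520.
K_a = 0.8926 × (0.8926 − 0.2520)/(0.8926 + 0.2520) = 0.4995.

0.500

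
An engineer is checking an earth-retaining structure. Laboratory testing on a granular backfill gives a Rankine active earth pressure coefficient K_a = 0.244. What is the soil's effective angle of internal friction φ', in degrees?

37.4°

K_a = tan²(45° − φ/2) ⇒ 45° − φ/2 = arctan(√0.244) = 26.29°.
φ = 2(45° − 26.29°) = 37.42°.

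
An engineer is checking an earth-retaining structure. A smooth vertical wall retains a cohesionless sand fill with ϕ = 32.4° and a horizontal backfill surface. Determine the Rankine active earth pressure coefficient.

K_a = tan²(45° − φ/2) = tan²(28.80°) = 0.3022.

0.302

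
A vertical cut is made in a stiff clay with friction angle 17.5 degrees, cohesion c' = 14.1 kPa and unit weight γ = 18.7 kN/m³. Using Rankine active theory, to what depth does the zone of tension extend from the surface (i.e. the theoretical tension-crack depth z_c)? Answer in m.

K_a = tan²(45° − 17.5°/2) = 0.5376; √K_a = 0.7332.
The active pressure is zero where K_a γ z = 2c√K_a, so z_c = 2c/(γ√K_a) = 2×14.1/(18.7×0.7332) = 2.057 m.

2.06 m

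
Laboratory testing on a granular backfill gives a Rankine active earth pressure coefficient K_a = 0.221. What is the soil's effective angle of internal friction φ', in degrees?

K_a = tan²(45° − φ/2) ⇒ 45° − φ/2 = arctan(√0.221) = 25.18°.
φ = 2(45° − 25.18°) = 39.64°.

39.6°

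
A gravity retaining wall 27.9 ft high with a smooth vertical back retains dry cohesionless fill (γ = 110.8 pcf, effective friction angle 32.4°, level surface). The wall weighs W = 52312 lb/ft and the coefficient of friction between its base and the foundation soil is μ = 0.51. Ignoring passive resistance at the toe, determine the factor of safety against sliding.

K_a = tan²(45° − 32.4°/2) = 0.3022.
P_a = ½K_aγH² = 0.5×0.3022×110.8×27.9² = 13030 lb/ft, acting at H/3 = 9.300 ft above the base.
FS_sliding = μW / P_a = 0.51×52312 / 13030 = 2.047.

2.05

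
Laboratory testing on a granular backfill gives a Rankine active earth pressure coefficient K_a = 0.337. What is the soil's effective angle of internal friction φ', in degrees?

29.7°

K_a = tan²(45° − φ/2) ⇒ 45° − φ/2 = arctan(√0.337) = 30.14°.
φ = 2(45° − 30.14°) = 29.73°.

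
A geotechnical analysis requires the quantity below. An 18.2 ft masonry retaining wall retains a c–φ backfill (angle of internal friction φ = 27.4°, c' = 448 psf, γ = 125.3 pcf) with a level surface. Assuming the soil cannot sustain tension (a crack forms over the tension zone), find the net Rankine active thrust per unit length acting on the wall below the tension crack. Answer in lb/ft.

K_a = 0.3697; √K_a = 0.6080.
Tension-crack depth z_c = 2c/(γ√K_a) = 2×448/(125.3×0.6080) = 11.76 ft.
σ_a at base = K_a γ H − 2c√K_a = 0.3697×125.3×18.2 − 2×448×0.6080 = 298.3 psf.
P_a = ½ × 298.3 × (H − z_c) = 0.5×298.3×6.439 = 960.2 lb/ft.

960 lb/ft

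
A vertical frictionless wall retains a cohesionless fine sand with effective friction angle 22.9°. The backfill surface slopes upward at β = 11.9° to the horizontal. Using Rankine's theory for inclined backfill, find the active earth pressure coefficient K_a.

K_a = cos β · (cos β − √(cos²β − cos²φ)) / (cos β + √(cos²β − cos²φ)).
cos β = 0.9785, cos φ = 0.9212, √(cos²β − cos²φ) = 0.3300.
K_a = 0.9785 × (0.9785 − 0.3300)/(0.9785 + 0.3300) = 0.4850.

0.485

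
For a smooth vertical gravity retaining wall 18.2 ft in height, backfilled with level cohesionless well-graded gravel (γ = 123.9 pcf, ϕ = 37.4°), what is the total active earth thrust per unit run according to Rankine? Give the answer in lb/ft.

5010 lb/ft

K_a = tan²(45° − φ/2) = 0.2443.
P_a = ½ K_a γ H² = 0.5 × 0.2443 × 123.9 × 18.2² = 5012 lb/ft.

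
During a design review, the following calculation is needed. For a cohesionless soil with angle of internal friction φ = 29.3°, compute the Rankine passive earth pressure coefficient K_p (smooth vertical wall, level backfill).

2.92

K_p = (1 + sin φ)/(1 − sin φ) = tan²(45° + 29.3°/2) = 2.917.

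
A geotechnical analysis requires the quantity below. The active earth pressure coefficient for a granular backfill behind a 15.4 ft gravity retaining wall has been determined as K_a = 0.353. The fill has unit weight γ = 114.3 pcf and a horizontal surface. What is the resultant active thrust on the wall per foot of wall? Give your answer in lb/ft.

P = ½ K_a γ H² = 0.5 × 0.353 × 114.3 × 15.4² = 4784 lb/ft.

4780 lb/ft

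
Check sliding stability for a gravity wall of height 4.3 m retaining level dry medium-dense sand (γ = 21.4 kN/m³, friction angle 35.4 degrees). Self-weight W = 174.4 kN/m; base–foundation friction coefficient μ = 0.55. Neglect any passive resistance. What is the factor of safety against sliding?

K_a = tan²(45° − 35.4°/2) = 0.2664.
P_a = ½K_aγH² = 0.5×0.2664×21.4×4.3² = 52.71 kN/m, acting at H/3 = 1.433 m above the base.
FS_sliding = μW / P_a = 0.55×174.4 / 52.71 = 1.820.

1.82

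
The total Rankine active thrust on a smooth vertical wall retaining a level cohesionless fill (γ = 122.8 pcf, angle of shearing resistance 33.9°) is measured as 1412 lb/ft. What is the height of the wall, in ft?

K_a = 0.2839. P_a = ½ K_a γ H² ⇒ H = √(2P_a/(K_a γ)).
H = √(2×1412/(0.2839×122.8)) = 9.000 ft.

9.00 ft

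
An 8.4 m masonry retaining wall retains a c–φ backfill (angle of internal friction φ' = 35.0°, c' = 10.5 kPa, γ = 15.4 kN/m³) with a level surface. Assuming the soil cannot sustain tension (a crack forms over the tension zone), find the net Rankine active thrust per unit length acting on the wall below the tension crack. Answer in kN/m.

K_a = 0.2710; √K_a = 0.5206.
Tension-crack depth z_c = 2c/(γ√K_a) = 2×10.5/(15.4×0.5206) = 2.620 m.
σ_a at base = K_a γ H − 2c√K_a = 0.2710×15.4×8.4 − 2×10.5×0.5206 = 24.12 kPa.
P_a = ½ × 24.12 × (H − z_c) = 0.5×24.12×5.780 = 69.72 kN/m.

69.7 kN/m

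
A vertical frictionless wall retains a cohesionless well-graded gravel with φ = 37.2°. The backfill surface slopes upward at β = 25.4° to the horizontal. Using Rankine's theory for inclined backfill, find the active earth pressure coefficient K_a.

K_a = cos β · (cos β − √(cos²β − cos²φ)) / (cos β + √(cos²β − cos²φ)).
cos β = 0.9033, cos φ = 0.7965, √(cos²β − cos²φ) = 0.4261.
K_a = 0.9033 × (0.9033 − 0.4261)/(0.9033 + 0.4261) = 0.3243.

0.324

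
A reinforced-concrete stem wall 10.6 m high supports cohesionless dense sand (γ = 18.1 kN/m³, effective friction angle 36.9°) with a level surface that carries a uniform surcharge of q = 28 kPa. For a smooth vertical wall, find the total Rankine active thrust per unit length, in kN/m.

328 kN/m

K_a = tan²(45° − φ/2) = 0.2497.
Soil triangle: ½ K_a γ H² = 0.5×0.2497×18.1×10.6² = 253.9 kN/m.
Surcharge rectangle: K_a q H = 0.2497×28×10.6 = 74.10 kN/m.
Total = 253.9 + 74.10 = 328.0 kN/m.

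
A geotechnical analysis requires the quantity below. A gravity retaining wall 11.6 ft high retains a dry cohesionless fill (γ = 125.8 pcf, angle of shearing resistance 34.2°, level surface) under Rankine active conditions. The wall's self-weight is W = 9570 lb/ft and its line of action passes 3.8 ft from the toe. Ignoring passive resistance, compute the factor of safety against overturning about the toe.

K_a = tan²(45° − 34.2°/2) = 0.2803.
P_a = ½K_aγH² = 0.5×0.2803×125.8×11.6² = 2373 lb/ft, acting at H/3 = 3.867 ft above the base.
Overturning moment M_o = P_a × H/3 = 2373 × 3.867 = 9175.
Resisting moment M_r = W × 3.8 = 9570 × 3.8 = 36370.
FS_overturning = M_r/M_o = 36370/9175 = 3.964.

3.96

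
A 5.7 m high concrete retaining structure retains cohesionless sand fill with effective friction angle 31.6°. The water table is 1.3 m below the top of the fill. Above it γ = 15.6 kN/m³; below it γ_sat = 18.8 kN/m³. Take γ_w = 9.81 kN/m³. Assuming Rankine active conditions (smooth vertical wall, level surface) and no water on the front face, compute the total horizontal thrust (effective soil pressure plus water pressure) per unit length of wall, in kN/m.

K_a = tan²(45° − φ/2) = 0.3123.
γ' = 18.8 − 9.81 = 8.990 kN/m³. Depth below WT = 4.4 m.
σ'_h at WT = K_a γ d_w = 6.334 kPa; at base = 6.334 + K_a γ' × 4.4 = 18.69 kPa.
P₁ (0–1.3 m) = ½×6.334×1.3 = 4.117. P₂ (1.3–5.7 m) = ½(6.334+18.69)×4.4 = 55.05.
P_w = ½ γ_w h₂² = 0.5×9.81×4.4² = 94.96. Total = 4.117+55.05+94.96 = 154.1 kN/m.

154 kN/m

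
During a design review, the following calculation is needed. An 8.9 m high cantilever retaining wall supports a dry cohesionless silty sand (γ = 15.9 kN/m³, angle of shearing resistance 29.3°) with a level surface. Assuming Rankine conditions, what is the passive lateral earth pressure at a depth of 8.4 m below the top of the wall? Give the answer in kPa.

K_p = (1 + sin φ)/(1 − sin φ) = 2.917.
σ_h = K_p γ z = 2.917 × 15.9 × 8.4 = 389.6 kPa.

390 kPa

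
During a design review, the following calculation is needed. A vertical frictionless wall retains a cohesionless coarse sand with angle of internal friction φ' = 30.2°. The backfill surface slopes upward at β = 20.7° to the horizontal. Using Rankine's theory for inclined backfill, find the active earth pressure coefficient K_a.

K_a = cos β · (cos β − √(cos²β − cos²φ)) / (cos β + √(cos²β − cos²φ)).
cos β = 0.9354, cos φ = 0.8643, √(cos²β − cos²φ) = 0.3579.
K_a = 0.9354 × (0.9354 − 0.3579)/(0.9354 + 0.3579) = 0.4177.

0.418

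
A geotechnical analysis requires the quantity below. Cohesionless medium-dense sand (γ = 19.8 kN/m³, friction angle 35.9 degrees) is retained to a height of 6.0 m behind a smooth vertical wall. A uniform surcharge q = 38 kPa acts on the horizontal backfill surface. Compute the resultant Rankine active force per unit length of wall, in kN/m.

152 kN/m

K_a = tan²(45° − φ/2) = 0.2607.
Soil triangle: ½ K_a γ H² = 0.5×0.2607×19.8×6.0² = 92.93 kN/m.
Surcharge rectangle: K_a q H = 0.2607×38×6.0 = 59.45 kN/m.
Total = 92.93 + 59.45 = 152.4 kN/m.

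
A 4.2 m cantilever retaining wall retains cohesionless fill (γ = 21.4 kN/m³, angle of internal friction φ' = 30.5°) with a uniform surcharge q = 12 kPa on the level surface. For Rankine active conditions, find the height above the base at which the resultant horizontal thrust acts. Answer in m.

1.55 m

K_a = 0.3267.
Triangular part P₁ = ½K_aγH² = 61.66 at H/3 = 1.400 m; rectangular part P₂ = K_a q H = 16.46 at H/2 = 2.100 m.
ȳ = (P₁·1.400 + P₂·2.100)/(P₁+P₂) = 1.548 m.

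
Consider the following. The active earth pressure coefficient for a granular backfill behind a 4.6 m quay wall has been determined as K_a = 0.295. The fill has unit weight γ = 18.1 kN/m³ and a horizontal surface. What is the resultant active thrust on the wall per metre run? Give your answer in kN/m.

56.5 kN/m

P = ½ K_a γ H² = 0.5 × 0.295 × 18.1 × 4.6² = 56.49 kN/m.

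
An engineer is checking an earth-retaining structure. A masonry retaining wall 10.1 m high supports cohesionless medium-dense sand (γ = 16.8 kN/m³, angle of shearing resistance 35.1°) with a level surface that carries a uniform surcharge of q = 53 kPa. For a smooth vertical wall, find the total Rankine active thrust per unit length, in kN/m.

376 kN/m

K_a = tan²(45° − φ/2) = 0.2698.
Soil triangle: ½ K_a γ H² = 0.5×0.2698×16.8×10.1² = 231.2 kN/m.
Surcharge rectangle: K_a q H = 0.2698×53×10.1 = 144.4 kN/m.
Total = 231.2 + 144.4 = 375.7 kN/m.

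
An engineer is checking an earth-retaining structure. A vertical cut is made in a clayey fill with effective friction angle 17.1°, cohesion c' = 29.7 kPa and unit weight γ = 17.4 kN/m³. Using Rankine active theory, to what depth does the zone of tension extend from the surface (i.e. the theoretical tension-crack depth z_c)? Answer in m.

K_a = tan²(45° − 17.1°/2) = 0.5455; √K_a = 0.7386.
The active pressure is zero where K_a γ z = 2c√K_a, so z_c = 2c/(γ√K_a) = 2×29.7/(17.4×0.7386) = 4.622 m.

4.62 m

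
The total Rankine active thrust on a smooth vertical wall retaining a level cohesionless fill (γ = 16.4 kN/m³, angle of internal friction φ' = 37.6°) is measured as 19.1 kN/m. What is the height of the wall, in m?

3.10 m

K_a = 0.2421. P_a = ½ K_a γ H² ⇒ H = √(2P_a/(K_a γ)).
H = √(2×19.1/(0.2421×16.4)) = 3.102 m.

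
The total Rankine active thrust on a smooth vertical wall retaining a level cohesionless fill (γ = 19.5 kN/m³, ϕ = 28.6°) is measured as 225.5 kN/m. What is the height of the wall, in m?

K_a = 0.3525. P_a = ½ K_a γ H² ⇒ H = √(2P_a/(K_a γ)).
H = √(2×225.5/(0.3525×19.5)) = 8.100 m.

8.10 m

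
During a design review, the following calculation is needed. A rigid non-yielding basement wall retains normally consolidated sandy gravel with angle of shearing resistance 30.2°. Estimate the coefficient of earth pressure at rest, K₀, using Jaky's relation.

0.497

K₀ = 1 − sin φ' = 1 − sin 30.2° = 0.4970.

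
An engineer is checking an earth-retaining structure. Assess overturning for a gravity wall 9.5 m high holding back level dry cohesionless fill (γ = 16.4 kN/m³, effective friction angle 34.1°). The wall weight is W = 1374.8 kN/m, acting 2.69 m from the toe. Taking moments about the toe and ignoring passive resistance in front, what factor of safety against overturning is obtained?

5.61

K_a = tan²(45° − 34.1°/2) = 0.2815.
P_a = ½K_aγH² = 0.5×0.2815×16.4×9.5² = 208.3 kN/m, acting at H/3 = 3.167 m above the base.
Overturning moment M_o = P_a × H/3 = 208.3 × 3.167 = 659.8.
Resisting moment M_r = W × 2.69 = 1374.8 × 2.69 = 3698.
FS_overturning = M_r/M_o = 3698/659.8 = 5.605.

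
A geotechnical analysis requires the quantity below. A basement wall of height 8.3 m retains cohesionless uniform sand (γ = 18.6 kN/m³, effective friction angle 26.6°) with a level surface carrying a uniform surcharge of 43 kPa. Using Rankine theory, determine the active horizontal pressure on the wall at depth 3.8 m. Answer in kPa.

43.4 kPa

K_a = (1 − sin φ)/(1 + sin φ) = 0.3814.
σ_v = γz + q = 18.6 × 3.8 + 43 = 113.7 kPa.
σ_h = K_a σ_v = 0.3814 × 113.7 = 43.36 kPa.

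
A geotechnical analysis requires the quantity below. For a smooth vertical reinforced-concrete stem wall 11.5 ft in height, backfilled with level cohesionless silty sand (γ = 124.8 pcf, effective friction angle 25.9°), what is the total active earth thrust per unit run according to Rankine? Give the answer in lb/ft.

3230 lb/ft

K_a = tan²(45° − φ/2) = 0.3920.
P_a = ½ K_a γ H² = 0.5 × 0.3920 × 124.8 × 11.5² = 3235 lb/ft.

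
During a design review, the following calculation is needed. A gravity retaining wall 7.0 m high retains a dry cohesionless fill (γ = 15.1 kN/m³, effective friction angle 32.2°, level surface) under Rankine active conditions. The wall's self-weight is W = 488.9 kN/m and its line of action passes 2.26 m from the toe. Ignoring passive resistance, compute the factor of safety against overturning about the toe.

K_a = tan²(45° − 32.2°/2) = 0.3047.
P_a = ½K_aγH² = 0.5×0.3047×15.1×7.0² = 112.7 kN/m, acting at H/3 = 2.333 m above the base.
Overturning moment M_o = P_a × H/3 = 112.7 × 2.333 = 263.1.
Resisting moment M_r = W × 2.26 = 488.9 × 2.26 = 1105.
FS_overturning = M_r/M_o = 1105/263.1 = 4.200.

4.20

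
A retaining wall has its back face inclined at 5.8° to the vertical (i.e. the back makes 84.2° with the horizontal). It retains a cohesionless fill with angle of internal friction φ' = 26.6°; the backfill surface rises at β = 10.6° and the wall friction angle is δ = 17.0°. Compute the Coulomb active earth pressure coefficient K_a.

0.452

K_a = sin²(α+φ) / [sin²α · sin(α−δ) · (1 + √{sin(φ+δ)sin(φ−β) / (sin(α−δ)sin(α+β))})²].
With α = 84.2°, φ = 26.6°, δ = 17.0°, β = 10.6°: K_a = 0.4525.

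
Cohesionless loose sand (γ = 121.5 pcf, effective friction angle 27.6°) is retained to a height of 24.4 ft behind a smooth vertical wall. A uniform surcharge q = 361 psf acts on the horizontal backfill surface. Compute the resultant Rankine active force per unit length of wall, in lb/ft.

K_a = tan²(45° − φ/2) = 0.3668.
Soil triangle: ½ K_a γ H² = 0.5×0.3668×121.5×24.4² = 13270 lb/ft.
Surcharge rectangle: K_a q H = 0.3668×361×24.4 = 3231 lb/ft.
Total = 13270 + 3231 = 16500 lb/ft.

16500 lb/ft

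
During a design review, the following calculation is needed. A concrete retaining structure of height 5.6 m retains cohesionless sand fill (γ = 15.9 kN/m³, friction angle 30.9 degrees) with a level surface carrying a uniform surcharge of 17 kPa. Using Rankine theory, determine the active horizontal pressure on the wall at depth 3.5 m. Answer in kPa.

K_a = (1 − sin φ)/(1 + sin φ) = 0.3214.
σ_v = γz + q = 15.9 × 3.5 + 17 = 72.65 kPa.
σ_h = K_a σ_v = 0.3214 × 72.65 = 23.35 kPa.

23.4 kPa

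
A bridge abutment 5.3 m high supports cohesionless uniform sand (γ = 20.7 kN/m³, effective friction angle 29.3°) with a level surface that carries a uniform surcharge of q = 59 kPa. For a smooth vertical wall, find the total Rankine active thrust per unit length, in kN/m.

K_a = tan²(45° − φ/2) = 0.3428.
Soil triangle: ½ K_a γ H² = 0.5×0.3428×20.7×5.3² = 99.67 kN/m.
Surcharge rectangle: K_a q H = 0.3428×59×5.3 = 107.2 kN/m.
Total = 99.67 + 107.2 = 206.9 kN/m.

207 kN/m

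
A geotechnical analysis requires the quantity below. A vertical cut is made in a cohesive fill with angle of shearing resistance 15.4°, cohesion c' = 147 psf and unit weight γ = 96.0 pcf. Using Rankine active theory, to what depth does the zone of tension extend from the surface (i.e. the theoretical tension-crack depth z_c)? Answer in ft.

K_a = tan²(45° − 15.4°/2) = 0.5803; √K_a = 0.7618.
The active pressure is zero where K_a γ z = 2c√K_a, so z_c = 2c/(γ√K_a) = 2×147/(96.0×0.7618) = 4.020 ft.

4.02 ft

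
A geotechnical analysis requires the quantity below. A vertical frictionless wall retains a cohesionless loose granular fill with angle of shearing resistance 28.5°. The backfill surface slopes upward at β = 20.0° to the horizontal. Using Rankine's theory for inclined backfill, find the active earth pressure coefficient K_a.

0.448

K_a = cos β · (cos β − √(cos²β − cos²φ)) / (cos β + √(cos²β − cos²φ)).
cos β = 0.9397, cos φ = 0.8788, √(cos²β − cos²φ) = 0.3327.
K_a = 0.9397 × (0.9397 − 0.3327)/(0.9397 + 0.3327) = 0.4483.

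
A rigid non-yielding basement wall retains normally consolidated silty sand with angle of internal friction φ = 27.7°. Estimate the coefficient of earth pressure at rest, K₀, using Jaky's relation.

K₀ = 1 − sin φ' = 1 − sin 27.7° = 0.5352.

0.535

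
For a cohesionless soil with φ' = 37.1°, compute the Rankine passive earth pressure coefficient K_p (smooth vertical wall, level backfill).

K_p = (1 + sin φ)/(1 − sin φ) = tan²(45° + 37.1°/2) = 4.040.

4.04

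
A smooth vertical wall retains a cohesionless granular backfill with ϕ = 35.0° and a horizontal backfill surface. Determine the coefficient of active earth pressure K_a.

0.271

K_a = (1 − sin φ)/(1 + sin φ) = (1 − sin 35.0°)/(1 + sin 35.0°) = 0.2710.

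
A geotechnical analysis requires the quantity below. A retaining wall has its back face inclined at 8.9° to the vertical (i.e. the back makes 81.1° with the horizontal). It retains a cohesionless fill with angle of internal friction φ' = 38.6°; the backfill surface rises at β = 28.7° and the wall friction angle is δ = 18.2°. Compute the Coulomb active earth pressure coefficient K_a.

0.434

K_a = sin²(α+φ) / [sin²α · sin(α−δ) · (1 + √{sin(φ+δ)sin(φ−β) / (sin(α−δ)sin(α+β))})²].
With α = 81.1°, φ = 38.6°, δ = 18.2°, β = 28.7°: K_a = 0.4340.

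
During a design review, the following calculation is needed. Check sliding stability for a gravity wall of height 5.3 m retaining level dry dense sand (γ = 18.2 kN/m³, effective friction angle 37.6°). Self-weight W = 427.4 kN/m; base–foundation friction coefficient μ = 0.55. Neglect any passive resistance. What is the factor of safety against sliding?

3.80

K_a = tan²(45° − 37.6°/2) = 0.2421.
P_a = ½K_aγH² = 0.5×0.2421×18.2×5.3² = 61.89 kN/m, acting at H/3 = 1.767 m above the base.
FS_sliding = μW / P_a = 0.55×427.4 / 61.89 = 3.798.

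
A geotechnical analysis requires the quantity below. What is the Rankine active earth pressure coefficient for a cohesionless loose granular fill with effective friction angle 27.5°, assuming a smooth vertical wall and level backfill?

0.368

K_a = (1 − sin φ)/(1 + sin φ) = (1 − sin 27.5°)/(1 + sin 27.5°) = 0.3682.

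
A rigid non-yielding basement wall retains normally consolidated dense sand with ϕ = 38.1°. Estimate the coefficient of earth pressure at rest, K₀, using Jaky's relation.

0.383

K₀ = 1 − sin φ' = 1 − sin 38.1° = 0.3830.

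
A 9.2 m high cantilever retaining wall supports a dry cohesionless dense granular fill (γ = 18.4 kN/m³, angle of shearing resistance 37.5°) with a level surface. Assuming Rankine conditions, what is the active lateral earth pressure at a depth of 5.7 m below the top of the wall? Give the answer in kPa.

25.5 kPa

K_a = (1 − sin φ)/(1 + sin φ) = 0.2432.
σ_h = K_a γ z = 0.2432 × 18.4 × 5.7 = 25.51 kPa.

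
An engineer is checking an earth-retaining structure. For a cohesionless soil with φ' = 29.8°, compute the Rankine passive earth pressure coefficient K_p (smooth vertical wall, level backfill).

K_p = (1 + sin φ)/(1 − sin φ) = tan²(45° + 29.8°/2) = 2.976.

2.98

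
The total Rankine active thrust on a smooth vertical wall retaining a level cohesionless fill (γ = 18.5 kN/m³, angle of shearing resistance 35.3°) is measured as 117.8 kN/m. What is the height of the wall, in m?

6.90 m

K_a = 0.2675. P_a = ½ K_a γ H² ⇒ H = √(2P_a/(K_a γ)).
H = √(2×117.8/(0.2675×18.5)) = 6.899 m.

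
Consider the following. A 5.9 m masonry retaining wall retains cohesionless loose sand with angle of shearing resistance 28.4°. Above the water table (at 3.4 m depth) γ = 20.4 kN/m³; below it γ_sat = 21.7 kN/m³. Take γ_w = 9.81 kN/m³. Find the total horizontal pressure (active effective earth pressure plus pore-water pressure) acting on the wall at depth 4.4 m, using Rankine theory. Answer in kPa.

K_a = (1 − sin φ)/(1 + sin φ) = 0.3554.
γ' = 21.7 − 9.81 = 11.89 kN/m³.
Effective vertical stress at 4.4 m: σ'_v = 20.4×3.4 + 11.89×1.00 = 81.25 kPa.
σ'_h = K_a σ'_v = 0.3554 × 81.25 = 28.87 kPa; u = γ_w × 1.00 = 9.810 kPa.
Total σ_h = 28.87 + 9.810 = 38.68 kPa.

38.7 kPa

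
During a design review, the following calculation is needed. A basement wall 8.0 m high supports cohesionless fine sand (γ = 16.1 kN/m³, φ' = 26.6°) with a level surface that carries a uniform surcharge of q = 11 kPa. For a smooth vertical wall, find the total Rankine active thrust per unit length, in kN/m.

K_a = tan²(45° − φ/2) = 0.3814.
Soil triangle: ½ K_a γ H² = 0.5×0.3814×16.1×8.0² = 196.5 kN/m.
Surcharge rectangle: K_a q H = 0.3814×11×8.0 = 33.57 kN/m.
Total = 196.5 + 33.57 = 230.1 kN/m.

230 kN/m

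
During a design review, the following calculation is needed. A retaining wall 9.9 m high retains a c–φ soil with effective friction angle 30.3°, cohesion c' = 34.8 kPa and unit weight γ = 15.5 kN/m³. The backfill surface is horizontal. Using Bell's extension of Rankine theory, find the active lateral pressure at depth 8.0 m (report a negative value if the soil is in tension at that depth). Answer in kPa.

K_a = (1 − sin φ)/(1 + sin φ) = 0.3293.
σ_a = K_a γ z − 2c√K_a = 0.3293×15.5×8.0 − 2×34.8×0.5739 = 0.8948 kPa.

0.895 kPa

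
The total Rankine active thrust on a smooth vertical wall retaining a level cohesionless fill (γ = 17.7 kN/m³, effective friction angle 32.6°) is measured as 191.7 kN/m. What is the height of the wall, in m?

8.50 m

K_a = 0.2997. P_a = ½ K_a γ H² ⇒ H = √(2P_a/(K_a γ)).
H = √(2×191.7/(0.2997×17.7)) = 8.501 m.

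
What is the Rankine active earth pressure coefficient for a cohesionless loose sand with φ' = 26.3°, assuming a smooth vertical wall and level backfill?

0.386

K_a = tan²(45° − φ/2) = tan²(31.85°) = 0.3859.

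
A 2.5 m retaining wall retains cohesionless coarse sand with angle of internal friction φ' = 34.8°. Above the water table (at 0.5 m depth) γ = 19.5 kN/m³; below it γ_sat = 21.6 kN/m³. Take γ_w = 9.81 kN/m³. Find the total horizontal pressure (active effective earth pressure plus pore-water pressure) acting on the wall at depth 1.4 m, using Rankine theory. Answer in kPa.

14.4 kPa

K_a = (1 − sin φ)/(1 + sin φ) = 0.2733.
γ' = 21.6 − 9.81 = 11.79 kN/m³.
Effective vertical stress at 1.4 m: σ'_v = 19.5×0.5 + 11.79×0.900 = 20.36 kPa.
σ'_h = K_a σ'_v = 0.2733 × 20.36 = 5.565 kPa; u = γ_w × 0.900 = 8.829 kPa.
Total σ_h = 5.565 + 8.829 = 14.39 kPa.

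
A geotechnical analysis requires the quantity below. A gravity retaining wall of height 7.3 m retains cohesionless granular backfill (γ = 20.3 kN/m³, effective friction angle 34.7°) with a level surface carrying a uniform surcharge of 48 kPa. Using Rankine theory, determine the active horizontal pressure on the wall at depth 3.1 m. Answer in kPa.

30.4 kPa

K_a = (1 − sin φ)/(1 + sin φ) = 0.2745.
σ_v = γz + q = 20.3 × 3.1 + 48 = 110.9 kPa.
σ_h = K_a σ_v = 0.2745 × 110.9 = 30.45 kPa.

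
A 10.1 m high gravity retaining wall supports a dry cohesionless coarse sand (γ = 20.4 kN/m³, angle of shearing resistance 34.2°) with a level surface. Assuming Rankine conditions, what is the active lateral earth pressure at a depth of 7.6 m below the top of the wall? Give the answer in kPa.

43.5 kPa

K_a = (1 − sin φ)/(1 + sin φ) = 0.2803.
σ_h = K_a γ z = 0.2803 × 20.4 × 7.6 = 43.46 kPa.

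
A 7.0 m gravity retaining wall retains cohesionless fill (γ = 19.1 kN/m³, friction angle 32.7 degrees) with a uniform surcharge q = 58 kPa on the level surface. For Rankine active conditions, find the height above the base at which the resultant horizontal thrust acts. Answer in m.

K_a = 0.2985.
Triangular part P₁ = ½K_aγH² = 139.7 at H/3 = 2.333 m; rectangular part P₂ = K_a q H = 121.2 at H/2 = 3.500 m.
ȳ = (P₁·2.333 + P₂·3.500)/(P₁+P₂) = 2.875 m.

2.88 m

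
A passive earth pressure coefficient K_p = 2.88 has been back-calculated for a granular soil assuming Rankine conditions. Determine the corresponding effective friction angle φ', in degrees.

K_p = (1+sin φ)/(1−sin φ) ⇒ sin φ = (K_p − 1)/(K_p + 1) = 0.4845.
φ = arcsin(0.4845) = 28.98°.

29.0°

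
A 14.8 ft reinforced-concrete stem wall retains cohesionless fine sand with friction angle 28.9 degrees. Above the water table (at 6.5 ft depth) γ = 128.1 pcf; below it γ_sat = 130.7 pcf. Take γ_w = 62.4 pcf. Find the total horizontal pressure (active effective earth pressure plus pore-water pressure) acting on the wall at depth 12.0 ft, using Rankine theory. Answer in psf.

764 psf

K_a = (1 − sin φ)/(1 + sin φ) = 0.3484.
γ' = 130.7 − 62.4 = 68.30 pcf.
Effective vertical stress at 12.0 ft: σ'_v = 128.1×6.5 + 68.30×5.50 = 1208 psf.
σ'_h = K_a σ'_v = 0.3484 × 1208 = 420.9 psf; u = γ_w × 5.50 = 343.2 psf.
Total σ_h = 420.9 + 343.2 = 764.1 psf.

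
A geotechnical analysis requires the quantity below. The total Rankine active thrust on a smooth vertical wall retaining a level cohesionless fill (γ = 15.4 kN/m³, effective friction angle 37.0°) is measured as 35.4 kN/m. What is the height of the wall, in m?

4.30 m

K_a = 0.2486. P_a = ½ K_a γ H² ⇒ H = √(2P_a/(K_a γ)).
H = √(2×35.4/(0.2486×15.4)) = 4.301 m.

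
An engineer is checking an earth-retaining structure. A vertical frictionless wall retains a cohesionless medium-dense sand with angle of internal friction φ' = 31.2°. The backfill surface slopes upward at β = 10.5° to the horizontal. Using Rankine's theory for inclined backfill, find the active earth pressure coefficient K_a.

0.334

K_a = cos β · (cos β − √(cos²β − cos²φ)) / (cos β + √(cos²β − cos²φ)).
cos β = 0.9833, cos φ = 0.8554, √(cos²β − cos²φ) = 0.4849.
K_a = 0.9833 × (0.9833 − 0.4849)/(0.9833 + 0.4849) = 0.3337.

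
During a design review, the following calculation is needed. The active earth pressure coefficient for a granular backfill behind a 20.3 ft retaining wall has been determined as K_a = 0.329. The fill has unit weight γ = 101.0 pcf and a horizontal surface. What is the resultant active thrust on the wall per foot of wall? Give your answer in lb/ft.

6850 lb/ft

P = ½ K_a γ H² = 0.5 × 0.329 × 101.0 × 20.3² = 6847 lb/ft.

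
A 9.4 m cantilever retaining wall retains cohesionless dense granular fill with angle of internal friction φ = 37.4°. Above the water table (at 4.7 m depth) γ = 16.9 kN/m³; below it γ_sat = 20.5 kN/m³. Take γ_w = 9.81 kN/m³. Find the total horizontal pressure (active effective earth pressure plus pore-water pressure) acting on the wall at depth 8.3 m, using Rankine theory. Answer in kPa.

64.1 kPa

K_a = (1 − sin φ)/(1 + sin φ) = 0.2443.
γ' = 20.5 − 9.81 = 10.69 kN/m³.
Effective vertical stress at 8.3 m: σ'_v = 16.9×4.7 + 10.69×3.60 = 117.9 kPa.
σ'_h = K_a σ'_v = 0.2443 × 117.9 = 28.80 kPa; u = γ_w × 3.60 = 35.32 kPa.
Total σ_h = 28.80 + 35.32 = 64.12 kPa.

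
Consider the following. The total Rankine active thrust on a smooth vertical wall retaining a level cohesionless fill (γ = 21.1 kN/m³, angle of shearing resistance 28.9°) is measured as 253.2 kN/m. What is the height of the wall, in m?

K_a = 0.3484. P_a = ½ K_a γ H² ⇒ H = √(2P_a/(K_a γ)).
H = √(2×253.2/(0.3484×21.1)) = 8.300 m.

8.30 m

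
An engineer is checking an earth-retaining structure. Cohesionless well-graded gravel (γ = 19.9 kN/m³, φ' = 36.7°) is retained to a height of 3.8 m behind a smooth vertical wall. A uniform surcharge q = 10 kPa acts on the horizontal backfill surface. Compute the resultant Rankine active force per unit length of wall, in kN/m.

K_a = tan²(45° − φ/2) = 0.2519.
Soil triangle: ½ K_a γ H² = 0.5×0.2519×19.9×3.8² = 36.19 kN/m.
Surcharge rectangle: K_a q H = 0.2519×10×3.8 = 9.571 kN/m.
Total = 36.19 + 9.571 = 45.76 kN/m.

45.8 kN/m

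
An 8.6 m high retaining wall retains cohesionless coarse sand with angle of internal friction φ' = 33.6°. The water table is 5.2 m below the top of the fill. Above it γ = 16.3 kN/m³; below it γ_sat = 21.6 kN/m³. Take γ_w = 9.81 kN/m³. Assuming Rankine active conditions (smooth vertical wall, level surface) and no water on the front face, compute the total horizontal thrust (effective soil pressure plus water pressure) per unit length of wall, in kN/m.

K_a = tan²(45° − φ/2) = 0.2875.
γ' = 21.6 − 9.81 = 11.79 kN/m³. Depth below WT = 3.4 m.
σ'_h at WT = K_a γ d_w = 24.37 kPa; at base = 24.37 + K_a γ' × 3.4 = 35.89 kPa.
P₁ (0–5.2 m) = ½×24.37×5.2 = 63.36. P₂ (5.2–8.6 m) = ½(24.37+35.89)×3.4 = 102.4.
P_w = ½ γ_w h₂² = 0.5×9.81×3.4² = 56.70. Total = 63.36+102.4+56.70 = 222.5 kN/m.

223 kN/m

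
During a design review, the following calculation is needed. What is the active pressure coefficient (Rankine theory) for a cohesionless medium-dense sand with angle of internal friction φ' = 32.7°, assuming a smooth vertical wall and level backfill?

K_a = tan²(45° − φ/2) = tan²(28.65°) = 0.2985.

0.298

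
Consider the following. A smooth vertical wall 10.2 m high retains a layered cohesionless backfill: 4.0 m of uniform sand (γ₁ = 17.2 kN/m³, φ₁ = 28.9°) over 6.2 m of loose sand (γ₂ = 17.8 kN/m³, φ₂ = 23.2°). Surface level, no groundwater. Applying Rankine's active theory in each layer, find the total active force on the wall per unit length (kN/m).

K_a1 = tan²(45°−28.9°/2) = 0.3484; K_a2 = tan²(45°−23.2°/2) = 0.4348.
Layer 1: σ at base = K_a1 γ₁ h₁ = 23.97 kPa; P₁ = ½×23.97×4.0 = 47.93.
Layer 2: σ_v at top = γ₁h₁ = 68.80; σ_h top = K_a2×68.80 = 29.91; σ_h base = K_a2×(68.80+17.8×6.2) = 77.90.
P₂ = ½(29.91+77.90)×6.2 = 334.2. Total P_a = 47.93+334.2 = 382.1 kN/m.

382 kN/m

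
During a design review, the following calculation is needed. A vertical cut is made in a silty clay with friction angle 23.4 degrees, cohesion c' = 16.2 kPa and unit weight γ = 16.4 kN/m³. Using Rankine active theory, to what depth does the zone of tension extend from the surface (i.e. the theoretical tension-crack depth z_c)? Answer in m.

K_a = tan²(45° − 23.4°/2) = 0.4315; √K_a = 0.6569.
The active pressure is zero where K_a γ z = 2c√K_a, so z_c = 2c/(γ√K_a) = 2×16.2/(16.4×0.6569) = 3.008 m.

3.01 m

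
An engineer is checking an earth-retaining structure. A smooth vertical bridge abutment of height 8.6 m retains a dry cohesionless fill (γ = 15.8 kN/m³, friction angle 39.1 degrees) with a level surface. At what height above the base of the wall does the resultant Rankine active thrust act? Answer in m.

2.87 m

K_a = 0.2265.
The pressure distribution is triangular, so the resultant acts at H/3 above the base = 8.6/3 = 2.867 m.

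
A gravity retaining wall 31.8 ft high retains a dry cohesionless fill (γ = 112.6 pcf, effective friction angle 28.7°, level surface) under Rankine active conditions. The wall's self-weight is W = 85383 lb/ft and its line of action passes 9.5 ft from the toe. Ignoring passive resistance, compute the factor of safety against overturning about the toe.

3.83

K_a = tan²(45° − 28.7°/2) = 0.3511.
P_a = ½K_aγH² = 0.5×0.3511×112.6×31.8² = 19990 lb/ft, acting at H/3 = 10.60 ft above the base.
Overturning moment M_o = P_a × H/3 = 19990 × 10.60 = 211900.
Resisting moment M_r = W × 9.5 = 85383 × 9.5 = 811100.
FS_overturning = M_r/M_o = 811100/211900 = 3.828.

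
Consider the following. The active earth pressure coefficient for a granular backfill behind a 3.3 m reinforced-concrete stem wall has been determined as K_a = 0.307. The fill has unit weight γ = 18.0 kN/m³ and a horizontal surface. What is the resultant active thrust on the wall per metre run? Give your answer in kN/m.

30.1 kN/m

P = ½ K_a γ H² = 0.5 × 0.307 × 18.0 × 3.3² = 30.09 kN/m.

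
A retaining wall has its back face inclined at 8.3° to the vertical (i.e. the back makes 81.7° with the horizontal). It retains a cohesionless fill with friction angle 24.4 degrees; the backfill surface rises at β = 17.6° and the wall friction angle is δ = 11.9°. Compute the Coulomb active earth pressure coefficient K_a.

K_a = sin²(α+φ) / [sin²α · sin(α−δ) · (1 + √{sin(φ+δ)sin(φ−β) / (sin(α−δ)sin(α+β))})²].
With α = 81.7°, φ = 24.4°, δ = 11.9°, β = 17.6°: K_a = 0.6178.

0.618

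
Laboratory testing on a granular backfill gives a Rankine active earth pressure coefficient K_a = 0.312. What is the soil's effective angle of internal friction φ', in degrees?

K_a = tan²(45° − φ/2) ⇒ 45° − φ/2 = arctan(√0.312) = 29.19°.
φ = 2(45° − 29.19°) = 31.63°.

31.6°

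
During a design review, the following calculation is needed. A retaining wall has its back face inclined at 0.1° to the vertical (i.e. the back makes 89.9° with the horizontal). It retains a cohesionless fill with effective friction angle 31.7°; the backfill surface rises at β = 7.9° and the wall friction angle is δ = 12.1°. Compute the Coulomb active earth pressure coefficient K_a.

K_a = sin²(α+φ) / [sin²α · sin(α−δ) · (1 + √{sin(φ+δ)sin(φ−β) / (sin(α−δ)sin(α+β))})²].
With α = 89.9°, φ = 31.7°, δ = 12.1°, β = 7.9°: K_a = 0.3142.

0.314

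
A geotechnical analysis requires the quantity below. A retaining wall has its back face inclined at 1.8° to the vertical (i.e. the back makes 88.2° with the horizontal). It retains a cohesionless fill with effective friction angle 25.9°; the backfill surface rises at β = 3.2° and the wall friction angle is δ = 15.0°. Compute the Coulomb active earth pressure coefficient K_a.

K_a = sin²(α+φ) / [sin²α · sin(α−δ) · (1 + √{sin(φ+δ)sin(φ−β) / (sin(α−δ)sin(α+β))})²].
With α = 88.2°, φ = 25.9°, δ = 15.0°, β = 3.2°: K_a = 0.3802.

0.380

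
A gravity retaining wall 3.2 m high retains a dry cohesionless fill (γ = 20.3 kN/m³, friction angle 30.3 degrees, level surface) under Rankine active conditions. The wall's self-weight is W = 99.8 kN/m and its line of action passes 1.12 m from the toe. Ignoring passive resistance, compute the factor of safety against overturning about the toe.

K_a = tan²(45° − 30.3°/2) = 0.3293.
P_a = ½K_aγH² = 0.5×0.3293×20.3×3.2² = 34.23 kN/m, acting at H/3 = 1.067 m above the base.
Overturning moment M_o = P_a × H/3 = 34.23 × 1.067 = 36.51.
Resisting moment M_r = W × 1.12 = 99.8 × 1.12 = 111.8.
FS_overturning = M_r/M_o = 111.8/36.51 = 3.062.

3.06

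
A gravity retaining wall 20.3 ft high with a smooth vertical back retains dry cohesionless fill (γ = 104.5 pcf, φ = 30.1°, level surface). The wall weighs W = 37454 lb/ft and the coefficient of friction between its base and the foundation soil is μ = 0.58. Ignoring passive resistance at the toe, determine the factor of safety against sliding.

K_a = tan²(45° − 30.1°/2) = 0.3320.
P_a = ½K_aγH² = 0.5×0.3320×104.5×20.3² = 7148 lb/ft, acting at H/3 = 6.767 ft above the base.
FS_sliding = μW / P_a = 0.58×37454 / 7148 = 3.039.

3.04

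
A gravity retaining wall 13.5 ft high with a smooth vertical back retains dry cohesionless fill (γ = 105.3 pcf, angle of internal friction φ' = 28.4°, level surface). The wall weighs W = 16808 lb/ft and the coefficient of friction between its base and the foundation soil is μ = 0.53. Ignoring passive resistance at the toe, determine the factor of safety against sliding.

2.61

K_a = tan²(45° − 28.4°/2) = 0.3554.
P_a = ½K_aγH² = 0.5×0.3554×105.3×13.5² = 3410 lb/ft, acting at H/3 = 4.500 ft above the base.
FS_sliding = μW / P_a = 0.53×16808 / 3410 = 2.613.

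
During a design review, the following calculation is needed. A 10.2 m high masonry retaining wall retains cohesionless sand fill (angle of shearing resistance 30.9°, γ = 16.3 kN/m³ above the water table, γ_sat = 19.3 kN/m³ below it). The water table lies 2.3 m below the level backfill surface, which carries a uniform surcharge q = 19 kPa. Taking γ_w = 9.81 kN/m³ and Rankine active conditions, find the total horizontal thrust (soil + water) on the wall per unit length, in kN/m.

K_a = tan²(45° − φ/2) = 0.3214.
γ' = 19.3 − 9.81 = 9.490 kN/m³. h₂ = H − d_w = 7.9 m.
σ'_h: at surface K_a·q = 6.107; at WT K_a(q+γd_w) = 18.16; at base K_a(q+γd_w+γ'h₂) = 42.25 kPa.
P₁ = ½(6.107+18.16)×2.3 = 27.90; P₂ = ½(18.16+42.25)×7.9 = 238.6; P_w = ½γ_w h₂² = 306.1.
Total = 27.90+238.6+306.1 = 572.6 kN/m.

573 kN/m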